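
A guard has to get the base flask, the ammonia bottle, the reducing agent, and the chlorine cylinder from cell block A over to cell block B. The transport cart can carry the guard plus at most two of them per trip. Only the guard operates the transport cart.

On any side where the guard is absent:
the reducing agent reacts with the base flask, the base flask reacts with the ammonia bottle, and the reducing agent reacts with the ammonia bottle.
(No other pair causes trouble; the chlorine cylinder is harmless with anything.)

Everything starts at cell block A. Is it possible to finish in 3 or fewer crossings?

Counting alone: the guard can take at most 2 across per trip to cell block B, so moving all 4 needs at least 2 loaded trips out, with a return between consecutive ones — at least 3 crossings.
The safety rule pushes this higher. Following every safe sequence of crossings, the most of the 4 that can be at cell block B as the transport cart arrives there on crossing 3 is 3 — never all 4.
So the move cannot be finished within 3 crossings. (The shortest complete plan takes 5:)
1. Guard goes to cell block B with the ammonia bottle and the base flask.  [cell block A: the chlorine cylinder, the reducing agent | cell block B: the ammonia bottle, the base flask]
2. Guard goes back to cell block A with the base flask.  [cell block A: the base flask, the chlorine cylinder, the reducing agent | cell block B: the ammonia bottle]
3. Guard goes to cell block B with the base flask and the chlorine cylinder.  [cell block A: the reducing agent | cell block B: the ammonia bottle, the base flask, the chlorine cylinder]
4. Guard goes back to cell block A with the base flask.  [cell block A: the base flask, the reducing agent | cell block B: the ammonia bottle, the chlorine cylinder]
5. Guard goes to cell block B with the base flask and the reducing agent.  [cell block A: — | cell block B: the ammonia bottle, the base flask, the chlorine cylinder, the reducing agent]

No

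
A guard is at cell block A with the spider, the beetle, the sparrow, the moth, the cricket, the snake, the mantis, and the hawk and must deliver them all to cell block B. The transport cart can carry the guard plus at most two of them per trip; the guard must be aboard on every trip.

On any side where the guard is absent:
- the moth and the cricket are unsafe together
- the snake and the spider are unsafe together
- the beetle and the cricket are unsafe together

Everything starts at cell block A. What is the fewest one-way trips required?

9

Counting alone: the guard can take at most 2 across per trip to cell block B, so moving all 8 needs at least 4 loaded trips out, with a return between consecutive ones — at least 7 crossings.
The safety rule pushes this higher. Following every safe sequence of crossings, the most of the 8 that can be at cell block B as the transport cart arrives there on crossing 7 is 7 — never all 8.
So no plan with fewer than 9 crossings exists, and this one achieves 9:
1. Guard goes to cell block B with the cricket and the spider.
2. Guard goes back to cell block A alone.
3. Guard goes to cell block B with the beetle.
4. Guard goes back to cell block A with the cricket.
5. Guard goes to cell block B with the moth and the sparrow.
6. Guard goes back to cell block A alone.
7. Guard goes to cell block B with the hawk and the mantis.
8. Guard goes back to cell block A alone.
9. Guard goes to cell block B with the cricket and the snake.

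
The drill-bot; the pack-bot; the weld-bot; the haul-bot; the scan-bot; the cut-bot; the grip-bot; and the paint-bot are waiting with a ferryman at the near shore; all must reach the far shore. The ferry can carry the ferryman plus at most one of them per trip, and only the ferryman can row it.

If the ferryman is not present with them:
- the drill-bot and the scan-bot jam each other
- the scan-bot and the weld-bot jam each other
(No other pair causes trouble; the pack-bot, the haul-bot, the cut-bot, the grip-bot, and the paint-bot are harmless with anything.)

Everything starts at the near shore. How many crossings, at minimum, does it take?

Counting alone: the ferryman can take at most 1 across per trip to the far shore, so moving all 8 needs at least 8 loaded trips out, with a return between consecutive ones — at least 15 crossings.
The safety rule pushes this higher. Following every safe sequence of crossings, the most of the 8 that can be at the far shore as the ferry arrives there on crossing 15 is 7 — never all 8.
So no plan with fewer than 17 crossings exists, and this one achieves 17:
1. Ferryman goes to the far shore with the scan-bot.
2. Ferryman goes back to the near shore alone.
3. Ferryman goes to the far shore with the drill-bot.
4. Ferryman goes back to the near shore with the scan-bot.
5. Ferryman goes to the far shore with the weld-bot.
6. Ferryman goes back to the near shore alone.
7. Ferryman goes to the far shore with the pack-bot.
8. Ferryman goes back to the near shore alone.
9. Ferryman goes to the far shore with the haul-bot.
10. Ferryman goes back to the near shore alone.
11. Ferryman goes to the far shore with the cut-bot.
12. Ferryman goes back to the near shore alone.
13. Ferryman goes to the far shore with the grip-bot.
14. Ferryman goes back to the near shore alone.
15. Ferryman goes to the far shore with the paint-bot.
16. Ferryman goes back to the near shore alone.
17. Ferryman goes to the far shore with the scan-bot.

17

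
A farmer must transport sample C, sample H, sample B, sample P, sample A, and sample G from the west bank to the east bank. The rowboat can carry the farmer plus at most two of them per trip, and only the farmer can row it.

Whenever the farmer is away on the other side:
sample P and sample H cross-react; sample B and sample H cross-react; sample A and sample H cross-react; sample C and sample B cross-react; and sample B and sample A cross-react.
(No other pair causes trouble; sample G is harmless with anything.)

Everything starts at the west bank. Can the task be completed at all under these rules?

Yes

1. Farmer goes to the east bank with sample B and sample H.
2. Farmer goes back to the west bank with sample H.
3. Farmer goes to the east bank with sample C and sample H.
4. Farmer goes back to the west bank with sample B.
5. Farmer goes to the east bank with sample B and sample G.
6. Farmer goes back to the west bank with sample B.
7. Farmer goes to the east bank with sample A and sample P.
8. Farmer goes back to the west bank with sample H.
9. Farmer goes to the east bank with sample B and sample H.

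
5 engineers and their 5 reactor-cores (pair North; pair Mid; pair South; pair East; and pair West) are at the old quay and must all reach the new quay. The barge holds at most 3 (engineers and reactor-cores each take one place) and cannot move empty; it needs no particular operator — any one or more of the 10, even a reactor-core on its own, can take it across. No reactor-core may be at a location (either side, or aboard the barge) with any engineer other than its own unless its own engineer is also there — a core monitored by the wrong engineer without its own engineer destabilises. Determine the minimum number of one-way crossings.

Counting alone: each trip to the new quay takes at most 3 across and each return brings at least 1 back, so after t trips out (and t−1 returns) at most 3t − (t−1) of the 10 are across; that first reaches 10 at t = 5, so at least 9 crossings are needed.
The safety rule pushes this higher. Following every safe sequence of crossings, the most of the 10 that can be at the new quay as the barge arrives there on crossing 9 is 9 — never all 10.
So no plan with fewer than 11 crossings exists, and this one achieves 11:
1. engineer North and reactor-core North cross → the new quay.
2. engineer North crosses ← the old quay.
3. reactor-core East, reactor-core Mid, and reactor-core South cross → the new quay.
4. reactor-core North crosses ← the old quay.
5. engineer East, engineer Mid, and engineer South cross → the new quay.
6. engineer Mid and reactor-core Mid cross ← the old quay.
7. engineer Mid, engineer North, and engineer West cross → the new quay.
8. reactor-core South crosses ← the old quay.
9. reactor-core Mid and reactor-core North cross → the new quay.
10. reactor-core North crosses ← the old quay.
11. reactor-core North, reactor-core South, and reactor-core West cross → the new quay.

11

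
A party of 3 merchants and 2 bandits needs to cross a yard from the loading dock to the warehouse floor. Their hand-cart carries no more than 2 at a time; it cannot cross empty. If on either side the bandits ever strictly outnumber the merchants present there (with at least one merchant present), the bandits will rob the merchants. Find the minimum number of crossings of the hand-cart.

7

Counting alone: each trip to the warehouse floor takes at most 2 across and each return brings at least 1 back, so after t trips out (and t−1 returns) at most 2t − (t−1) of the 5 are across; that first reaches 5 at t = 4, so at least 7 crossings are needed.
The plan below uses exactly 7 crossings, so it is optimal:
1. 2 bandits → the warehouse floor.  (the loading dock: 3M 0B; the warehouse floor: 0M 2B)
2. 1 bandit ← the loading dock.  (the loading dock: 3M 1B; the warehouse floor: 0M 1B)
3. 2 merchants → the warehouse floor.  (the loading dock: 1M 1B; the warehouse floor: 2M 1B)
4. 1 merchant ← the loading dock.  (the loading dock: 2M 1B; the warehouse floor: 1M 1B)
5. 1 merchant and 1 bandit → the warehouse floor.  (the loading dock: 1M 0B; the warehouse floor: 2M 2B)
6. 1 bandit ← the loading dock.  (the loading dock: 1M 1B; the warehouse floor: 2M 1B)
7. 1 merchant and 1 bandit → the warehouse floor.  (the loading dock: 0M 0B; the warehouse floor: 3M 2B)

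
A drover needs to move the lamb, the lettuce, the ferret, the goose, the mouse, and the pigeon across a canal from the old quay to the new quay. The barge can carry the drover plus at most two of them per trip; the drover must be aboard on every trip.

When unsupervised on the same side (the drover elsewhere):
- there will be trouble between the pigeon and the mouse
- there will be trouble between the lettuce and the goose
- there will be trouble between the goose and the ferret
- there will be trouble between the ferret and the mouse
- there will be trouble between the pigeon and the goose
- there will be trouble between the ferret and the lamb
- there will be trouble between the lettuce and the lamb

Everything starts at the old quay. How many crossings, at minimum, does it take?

impossible

Whatever the first load, the items left behind include a forbidden pair without the drover. No opening move is safe, so no plan exists.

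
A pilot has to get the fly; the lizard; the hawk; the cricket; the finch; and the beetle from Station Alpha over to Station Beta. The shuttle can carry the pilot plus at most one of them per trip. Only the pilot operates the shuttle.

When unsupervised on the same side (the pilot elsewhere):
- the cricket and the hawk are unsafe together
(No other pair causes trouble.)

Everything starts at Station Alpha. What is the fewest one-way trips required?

11

Counting alone: the pilot can take at most 1 across per trip to Station Beta, so moving all 6 needs at least 6 loaded trips out, with a return between consecutive ones — at least 11 crossings.
The plan below uses exactly 11 crossings, so it is optimal:
1. Pilot goes to Station Beta with the hawk.
2. Pilot goes back to Station Alpha alone.
3. Pilot goes to Station Beta with the fly.
4. Pilot goes back to Station Alpha alone.
5. Pilot goes to Station Beta with the lizard.
6. Pilot goes back to Station Alpha alone.
7. Pilot goes to Station Beta with the finch.
8. Pilot goes back to Station Alpha alone.
9. Pilot goes to Station Beta with the beetle.
10. Pilot goes back to Station Alpha alone.
11. Pilot goes to Station Beta with the cricket.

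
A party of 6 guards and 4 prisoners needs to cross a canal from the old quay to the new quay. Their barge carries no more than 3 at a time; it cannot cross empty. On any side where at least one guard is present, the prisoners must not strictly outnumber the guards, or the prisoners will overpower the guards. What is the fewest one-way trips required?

9

Counting alone: each trip to the new quay takes at most 3 across and each return brings at least 1 back, so after t trips out (and t−1 returns) at most 3t − (t−1) of the 10 are across; that first reaches 10 at t = 5, so at least 9 crossings are needed.
The plan below uses exactly 9 crossings, so it is optimal:
1. 2 prisoners → the new quay.  (the old quay: 6G 2P; the new quay: 0G 2P)
2. 1 prisoner ← the old quay.  (the old quay: 6G 3P; the new quay: 0G 1P)
3. 3 prisoners → the new quay.  (the old quay: 6G 0P; the new quay: 0G 4P)
4. 1 prisoner ← the old quay.  (the old quay: 6G 1P; the new quay: 0G 3P)
5. 3 guards → the new quay.  (the old quay: 3G 1P; the new quay: 3G 3P)
6. 1 prisoner ← the old quay.  (the old quay: 3G 2P; the new quay: 3G 2P)
7. 1 guard and 2 prisoners → the new quay.  (the old quay: 2G 0P; the new quay: 4G 4P)
8. 1 prisoner ← the old quay.  (the old quay: 2G 1P; the new quay: 4G 3P)
9. 2 guards and 1 prisoner → the new quay.  (the old quay: 0G 0P; the new quay: 6G 4P)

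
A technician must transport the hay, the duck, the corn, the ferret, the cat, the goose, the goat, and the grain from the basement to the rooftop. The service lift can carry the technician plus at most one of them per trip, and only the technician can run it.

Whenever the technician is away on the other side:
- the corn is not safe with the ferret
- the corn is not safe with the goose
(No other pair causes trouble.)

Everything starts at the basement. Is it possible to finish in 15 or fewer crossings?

No

Counting alone: the technician can take at most 1 across per trip to the rooftop, so moving all 8 needs at least 8 loaded trips out, with a return between consecutive ones — at least 15 crossings.
The safety rule pushes this higher. Following every safe sequence of crossings, the most of the 8 that can be at the rooftop as the service lift arrives there on crossing 15 is 7 — never all 8.
So the move cannot be finished within 15 crossings. (The shortest complete plan takes 17:)
1. Technician goes to the rooftop with the corn.
2. Technician goes back to the basement alone.
3. Technician goes to the rooftop with the hay.
4. Technician goes back to the basement alone.
5. Technician goes to the rooftop with the duck.
6. Technician goes back to the basement alone.
7. Technician goes to the rooftop with the ferret.
8. Technician goes back to the basement with the corn.
9. Technician goes to the rooftop with the goose.
10. Technician goes back to the basement alone.
11. Technician goes to the rooftop with the cat.
12. Technician goes back to the basement alone.
13. Technician goes to the rooftop with the goat.
14. Technician goes back to the basement alone.
15. Technician goes to the rooftop with the grain.
16. Technician goes back to the basement alone.
17. Technician goes to the rooftop with the corn.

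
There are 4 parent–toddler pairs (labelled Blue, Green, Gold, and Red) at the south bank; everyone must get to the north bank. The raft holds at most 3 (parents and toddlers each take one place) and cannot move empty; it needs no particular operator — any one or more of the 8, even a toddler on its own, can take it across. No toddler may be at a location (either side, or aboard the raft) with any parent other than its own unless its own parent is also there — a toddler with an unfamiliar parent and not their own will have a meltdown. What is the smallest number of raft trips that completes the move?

Counting alone: each trip to the north bank takes at most 3 across and each return brings at least 1 back, so after t trips out (and t−1 returns) at most 3t − (t−1) of the 8 are across; that first reaches 8 at t = 4, so at least 7 crossings are needed.
The safety rule pushes this higher. Following every safe sequence of crossings, the most of the 8 that can be at the north bank as the raft arrives there on crossing 7 is 7 — never all 8.
So no plan with fewer than 9 crossings exists, and this one achieves 9:
1. parent Blue and toddler Blue cross → the north bank.
2. parent Blue crosses ← the south bank.
3. parent Blue, parent Green, and toddler Green cross → the north bank.
4. parent Blue and toddler Blue cross ← the south bank.
5. parent Blue, parent Gold, and parent Red cross → the north bank.
6. toddler Green crosses ← the south bank.
7. toddler Blue and toddler Green cross → the north bank.
8. toddler Blue crosses ← the south bank.
9. toddler Blue, toddler Gold, and toddler Red cross → the north bank.

9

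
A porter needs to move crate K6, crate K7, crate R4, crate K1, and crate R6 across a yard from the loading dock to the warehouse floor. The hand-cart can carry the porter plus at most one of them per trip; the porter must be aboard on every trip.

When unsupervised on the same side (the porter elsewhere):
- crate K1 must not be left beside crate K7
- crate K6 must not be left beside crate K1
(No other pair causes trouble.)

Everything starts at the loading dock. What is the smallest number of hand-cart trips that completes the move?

Counting alone: the porter can take at most 1 across per trip to the warehouse floor, so moving all 5 needs at least 5 loaded trips out, with a return between consecutive ones — at least 9 crossings.
The safety rule pushes this higher. Following every safe sequence of crossings, the most of the 5 that can be at the warehouse floor as the hand-cart arrives there on crossing 9 is 4 — never all 5.
So no plan with fewer than 11 crossings exists, and this one achieves 11:
1. Porter goes to the warehouse floor with crate K1.
2. Porter goes back to the loading dock alone.
3. Porter goes to the warehouse floor with crate K6.
4. Porter goes back to the loading dock with crate K1.
5. Porter goes to the warehouse floor with crate K7.
6. Porter goes back to the loading dock alone.
7. Porter goes to the warehouse floor with crate R4.
8. Porter goes back to the loading dock alone.
9. Porter goes to the warehouse floor with crate R6.
10. Porter goes back to the loading dock alone.
11. Porter goes to the warehouse floor with crate K1.

11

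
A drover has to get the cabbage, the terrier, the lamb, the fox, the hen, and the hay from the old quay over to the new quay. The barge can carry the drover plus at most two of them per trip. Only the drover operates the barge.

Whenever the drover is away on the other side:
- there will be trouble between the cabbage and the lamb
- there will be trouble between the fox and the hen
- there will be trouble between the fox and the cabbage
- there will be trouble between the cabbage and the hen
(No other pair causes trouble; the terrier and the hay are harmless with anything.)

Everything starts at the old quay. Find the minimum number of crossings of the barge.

9

Counting alone: the drover can take at most 2 across per trip to the new quay, so moving all 6 needs at least 3 loaded trips out, with a return between consecutive ones — at least 5 crossings.
The safety rule pushes this higher. Following every safe sequence of crossings, the most of the 6 that can be at the new quay as the barge arrives there on crossings 5, 7 is 4, 5 respectively — never all 6.
So no plan with fewer than 9 crossings exists, and this one achieves 9:
1. Drover goes to the new quay with the cabbage and the fox.  [the old quay: the hay, the hen, the lamb, the terrier | the new quay: the cabbage, the fox]
2. Drover goes back to the old quay with the cabbage.  [the old quay: the cabbage, the hay, the hen, the lamb, the terrier | the new quay: the fox]
3. Drover goes to the new quay with the cabbage and the terrier.  [the old quay: the hay, the hen, the lamb | the new quay: the cabbage, the fox, the terrier]
4. Drover goes back to the old quay with the cabbage.  [the old quay: the cabbage, the hay, the hen, the lamb | the new quay: the fox, the terrier]
5. Drover goes to the new quay with the cabbage and the lamb.  [the old quay: the hay, the hen | the new quay: the cabbage, the fox, the lamb, the terrier]
6. Drover goes back to the old quay with the cabbage.  [the old quay: the cabbage, the hay, the hen | the new quay: the fox, the lamb, the terrier]
7. Drover goes to the new quay with the cabbage and the hay.  [the old quay: the hen | the new quay: the cabbage, the fox, the hay, the lamb, the terrier]
8. Drover goes back to the old quay with the cabbage.  [the old quay: the cabbage, the hen | the new quay: the fox, the hay, the lamb, the terrier]
9. Drover goes to the new quay with the cabbage and the hen.  [the old quay: — | the new quay: the cabbage, the fox, the hay, the hen, the lamb, the terrier]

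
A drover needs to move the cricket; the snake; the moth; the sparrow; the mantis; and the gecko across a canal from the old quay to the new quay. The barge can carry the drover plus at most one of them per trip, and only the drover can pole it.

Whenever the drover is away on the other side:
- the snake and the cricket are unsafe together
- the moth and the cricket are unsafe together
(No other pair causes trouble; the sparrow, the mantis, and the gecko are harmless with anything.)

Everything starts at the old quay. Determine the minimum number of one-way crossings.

13

Counting alone: the drover can take at most 1 across per trip to the new quay, so moving all 6 needs at least 6 loaded trips out, with a return between consecutive ones — at least 11 crossings.
The safety rule pushes this higher. Following every safe sequence of crossings, the most of the 6 that can be at the new quay as the barge arrives there on crossing 11 is 5 — never all 6.
So no plan with fewer than 13 crossings exists, and this one achieves 13:
1. Drover goes to the new quay with the cricket.  [the old quay: the gecko, the mantis, the moth, the snake, the sparrow | the new quay: the cricket]
2. Drover goes back to the old quay alone.  [the old quay: the gecko, the mantis, the moth, the snake, the sparrow | the new quay: the cricket]
3. Drover goes to the new quay with the snake.  [the old quay: the gecko, the mantis, the moth, the sparrow | the new quay: the cricket, the snake]
4. Drover goes back to the old quay with the cricket.  [the old quay: the cricket, the gecko, the mantis, the moth, the sparrow | the new quay: the snake]
5. Drover goes to the new quay with the moth.  [the old quay: the cricket, the gecko, the mantis, the sparrow | the new quay: the moth, the snake]
6. Drover goes back to the old quay alone.  [the old quay: the cricket, the gecko, the mantis, the sparrow | the new quay: the moth, the snake]
7. Drover goes to the new quay with the sparrow.  [the old quay: the cricket, the gecko, the mantis | the new quay: the moth, the snake, the sparrow]
8. Drover goes back to the old quay alone.  [the old quay: the cricket, the gecko, the mantis | the new quay: the moth, the snake, the sparrow]
9. Drover goes to the new quay with the mantis.  [the old quay: the cricket, the gecko | the new quay: the mantis, the moth, the snake, the sparrow]
10. Drover goes back to the old quay alone.  [the old quay: the cricket, the gecko | the new quay: the mantis, the moth, the snake, the sparrow]
11. Drover goes to the new quay with the gecko.  [the old quay: the cricket | the new quay: the gecko, the mantis, the moth, the snake, the sparrow]
12. Drover goes back to the old quay alone.  [the old quay: the cricket | the new quay: the gecko, the mantis, the moth, the snake, the sparrow]
13. Drover goes to the new quay with the cricket.  [the old quay: — | the new quay: the cricket, the gecko, the mantis, the moth, the snake, the sparrow]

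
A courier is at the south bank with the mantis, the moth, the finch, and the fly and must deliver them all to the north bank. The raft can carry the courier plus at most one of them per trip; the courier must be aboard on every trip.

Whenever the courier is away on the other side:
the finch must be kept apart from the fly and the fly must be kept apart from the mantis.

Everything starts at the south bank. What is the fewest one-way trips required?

Counting alone: the courier can take at most 1 across per trip to the north bank, so moving all 4 needs at least 4 loaded trips out, with a return between consecutive ones — at least 7 crossings.
The safety rule pushes this higher. Following every safe sequence of crossings, the most of the 4 that can be at the north bank as the raft arrives there on crossing 7 is 3 — never all 4.
So no plan with fewer than 9 crossings exists, and this one achieves 9:
1. Courier goes to the north bank with the fly.  [the south bank: the finch, the mantis, the moth | the north bank: the fly]
2. Courier goes back to the south bank alone.  [the south bank: the finch, the mantis, the moth | the north bank: the fly]
3. Courier goes to the north bank with the mantis.  [the south bank: the finch, the moth | the north bank: the fly, the mantis]
4. Courier goes back to the south bank with the fly.  [the south bank: the finch, the fly, the moth | the north bank: the mantis]
5. Courier goes to the north bank with the finch.  [the south bank: the fly, the moth | the north bank: the finch, the mantis]
6. Courier goes back to the south bank alone.  [the south bank: the fly, the moth | the north bank: the finch, the mantis]
7. Courier goes to the north bank with the moth.  [the south bank: the fly | the north bank: the finch, the mantis, the moth]
8. Courier goes back to the south bank alone.  [the south bank: the fly | the north bank: the finch, the mantis, the moth]
9. Courier goes to the north bank with the fly.  [the south bank: — | the north bank: the finch, the fly, the mantis, the moth]

9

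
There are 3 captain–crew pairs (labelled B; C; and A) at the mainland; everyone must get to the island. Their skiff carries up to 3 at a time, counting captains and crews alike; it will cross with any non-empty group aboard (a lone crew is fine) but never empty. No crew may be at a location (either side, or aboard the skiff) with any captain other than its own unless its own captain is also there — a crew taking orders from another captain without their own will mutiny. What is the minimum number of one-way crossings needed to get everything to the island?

5

Counting alone: each trip to the island takes at most 3 across and each return brings at least 1 back, so after t trips out (and t−1 returns) at most 3t − (t−1) of the 6 are across; that first reaches 6 at t = 3, so at least 5 crossings are needed.
The plan below uses exactly 5 crossings, so it is optimal:
1. captain B and crew B cross → the island.
2. captain B crosses ← the mainland.
3. captain A, captain B, and captain C cross → the island.
4. crew B crosses ← the mainland.
5. crew A, crew B, and crew C cross → the island.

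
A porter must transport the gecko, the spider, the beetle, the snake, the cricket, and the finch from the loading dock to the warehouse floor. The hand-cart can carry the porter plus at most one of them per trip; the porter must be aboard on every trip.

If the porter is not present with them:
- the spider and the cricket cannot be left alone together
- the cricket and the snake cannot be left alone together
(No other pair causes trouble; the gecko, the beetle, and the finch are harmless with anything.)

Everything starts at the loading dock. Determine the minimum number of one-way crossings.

13

Counting alone: the porter can take at most 1 across per trip to the warehouse floor, so moving all 6 needs at least 6 loaded trips out, with a return between consecutive ones — at least 11 crossings.
The safety rule pushes this higher. Following every safe sequence of crossings, the most of the 6 that can be at the warehouse floor as the hand-cart arrives there on crossing 11 is 5 — never all 6.
So no plan with fewer than 13 crossings exists, and this one achieves 13:
1. Porter goes to the warehouse floor with the cricket.  [the loading dock: the beetle, the finch, the gecko, the snake, the spider | the warehouse floor: the cricket]
2. Porter goes back to the loading dock alone.  [the loading dock: the beetle, the finch, the gecko, the snake, the spider | the warehouse floor: the cricket]
3. Porter goes to the warehouse floor with the gecko.  [the loading dock: the beetle, the finch, the snake, the spider | the warehouse floor: the cricket, the gecko]
4. Porter goes back to the loading dock alone.  [the loading dock: the beetle, the finch, the snake, the spider | the warehouse floor: the cricket, the gecko]
5. Porter goes to the warehouse floor with the spider.  [the loading dock: the beetle, the finch, the snake | the warehouse floor: the cricket, the gecko, the spider]
6. Porter goes back to the loading dock with the cricket.  [the loading dock: the beetle, the cricket, the finch, the snake | the warehouse floor: the gecko, the spider]
7. Porter goes to the warehouse floor with the snake.  [the loading dock: the beetle, the cricket, the finch | the warehouse floor: the gecko, the snake, the spider]
8. Porter goes back to the loading dock alone.  [the loading dock: the beetle, the cricket, the finch | the warehouse floor: the gecko, the snake, the spider]
9. Porter goes to the warehouse floor with the beetle.  [the loading dock: the cricket, the finch | the warehouse floor: the beetle, the gecko, the snake, the spider]
10. Porter goes back to the loading dock alone.  [the loading dock: the cricket, the finch | the warehouse floor: the beetle, the gecko, the snake, the spider]
11. Porter goes to the warehouse floor with the finch.  [the loading dock: the cricket | the warehouse floor: the beetle, the finch, the gecko, the snake, the spider]
12. Porter goes back to the loading dock alone.  [the loading dock: the cricket | the warehouse floor: the beetle, the finch, the gecko, the snake, the spider]
13. Porter goes to the warehouse floor with the cricket.  [the loading dock: — | the warehouse floor: the beetle, the cricket, the finch, the gecko, the snake, the spider]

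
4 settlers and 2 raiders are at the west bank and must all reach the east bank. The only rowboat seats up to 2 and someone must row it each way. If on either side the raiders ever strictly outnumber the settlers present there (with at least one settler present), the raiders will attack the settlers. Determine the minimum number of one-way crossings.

9

Counting alone: each trip to the east bank takes at most 2 across and each return brings at least 1 back, so after t trips out (and t−1 returns) at most 2t − (t−1) of the 6 are across; that first reaches 6 at t = 5, so at least 9 crossings are needed.
The plan below uses exactly 9 crossings, so it is optimal:
1. 2 raiders → the east bank.  (the west bank: 4S 0R; the east bank: 0S 2R)
2. 1 raider ← the west bank.  (the west bank: 4S 1R; the east bank: 0S 1R)
3. 2 settlers → the east bank.  (the west bank: 2S 1R; the east bank: 2S 1R)
4. 1 raider ← the west bank.  (the west bank: 2S 2R; the east bank: 2S 0R)
5. 2 raiders → the east bank.  (the west bank: 2S 0R; the east bank: 2S 2R)
6. 1 raider ← the west bank.  (the west bank: 2S 1R; the east bank: 2S 1R)
7. 1 settler and 1 raider → the east bank.  (the west bank: 1S 0R; the east bank: 3S 2R)
8. 1 raider ← the west bank.  (the west bank: 1S 1R; the east bank: 3S 1R)
9. 1 settler and 1 raider → the east bank.  (the west bank: 0S 0R; the east bank: 4S 2R)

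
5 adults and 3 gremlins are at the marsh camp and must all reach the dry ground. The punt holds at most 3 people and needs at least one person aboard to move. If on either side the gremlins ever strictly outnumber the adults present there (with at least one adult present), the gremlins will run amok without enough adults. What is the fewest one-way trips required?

7

Counting alone: each trip to the dry ground takes at most 3 across and each return brings at least 1 back, so after t trips out (and t−1 returns) at most 3t − (t−1) of the 8 are across; that first reaches 8 at t = 4, so at least 7 crossings are needed.
The plan below uses exactly 7 crossings, so it is optimal:
1. 2 gremlins → the dry ground.  (the marsh camp: 5A 1G; the dry ground: 0A 2G)
2. 1 gremlin ← the marsh camp.  (the marsh camp: 5A 2G; the dry ground: 0A 1G)
3. 2 adults and 1 gremlin → the dry ground.  (the marsh camp: 3A 1G; the dry ground: 2A 2G)
4. 1 gremlin ← the marsh camp.  (the marsh camp: 3A 2G; the dry ground: 2A 1G)
5. 1 adult and 2 gremlins → the dry ground.  (the marsh camp: 2A 0G; the dry ground: 3A 3G)
6. 1 gremlin ← the marsh camp.  (the marsh camp: 2A 1G; the dry ground: 3A 2G)
7. 2 adults and 1 gremlin → the dry ground.  (the marsh camp: 0A 0G; the dry ground: 5A 3G)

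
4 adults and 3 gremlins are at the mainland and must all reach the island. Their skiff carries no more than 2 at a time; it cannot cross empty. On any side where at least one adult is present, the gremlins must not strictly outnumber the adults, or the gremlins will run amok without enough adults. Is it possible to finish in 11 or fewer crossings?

Yes

Yes — this plan uses 11 crossings (≤ 11):
1. 2 gremlins → the island.  (the mainland: 4A 1G; the island: 0A 2G)
2. 1 gremlin ← the mainland.  (the mainland: 4A 2G; the island: 0A 1G)
3. 2 gremlins → the island.  (the mainland: 4A 0G; the island: 0A 3G)
4. 1 gremlin ← the mainland.  (the mainland: 4A 1G; the island: 0A 2G)
5. 2 adults → the island.  (the mainland: 2A 1G; the island: 2A 2G)
6. 1 gremlin ← the mainland.  (the mainland: 2A 2G; the island: 2A 1G)
7. 1 adult and 1 gremlin → the island.  (the mainland: 1A 1G; the island: 3A 2G)
8. 1 adult ← the mainland.  (the mainland: 2A 1G; the island: 2A 2G)
9. 1 adult and 1 gremlin → the island.  (the mainland: 1A 0G; the island: 3A 3G)
10. 1 gremlin ← the mainland.  (the mainland: 1A 1G; the island: 3A 2G)
11. 1 adult and 1 gremlin → the island.  (the mainland: 0A 0G; the island: 4A 3G)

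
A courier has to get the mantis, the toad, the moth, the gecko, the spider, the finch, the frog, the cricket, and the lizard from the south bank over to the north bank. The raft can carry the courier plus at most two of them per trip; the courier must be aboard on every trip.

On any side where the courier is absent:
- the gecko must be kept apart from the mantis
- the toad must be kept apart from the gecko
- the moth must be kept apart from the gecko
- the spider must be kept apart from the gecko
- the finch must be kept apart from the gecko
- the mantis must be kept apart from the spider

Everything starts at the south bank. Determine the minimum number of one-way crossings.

15

Counting alone: the courier can take at most 2 across per trip to the north bank, so moving all 9 needs at least 5 loaded trips out, with a return between consecutive ones — at least 9 crossings.
The safety rule pushes this higher. Following every safe sequence of crossings, the most of the 9 that can be at the north bank as the raft arrives there on crossings 9, 11, 13 is 6, 7, 8 respectively — never all 9.
So no plan with fewer than 15 crossings exists, and this one achieves 15:
1. Courier goes to the north bank with the gecko and the mantis.
2. Courier goes back to the south bank with the mantis.
3. Courier goes to the north bank with the mantis and the toad.
4. Courier goes back to the south bank with the gecko.
5. Courier goes to the north bank with the gecko and the moth.
6. Courier goes back to the south bank with the gecko.
7. Courier goes to the north bank with the finch and the gecko.
8. Courier goes back to the south bank with the gecko.
9. Courier goes to the north bank with the frog and the gecko.
10. Courier goes back to the south bank with the gecko.
11. Courier goes to the north bank with the cricket and the gecko.
12. Courier goes back to the south bank with the gecko.
13. Courier goes to the north bank with the gecko and the lizard.
14. Courier goes back to the south bank with the gecko.
15. Courier goes to the north bank with the gecko and the spider.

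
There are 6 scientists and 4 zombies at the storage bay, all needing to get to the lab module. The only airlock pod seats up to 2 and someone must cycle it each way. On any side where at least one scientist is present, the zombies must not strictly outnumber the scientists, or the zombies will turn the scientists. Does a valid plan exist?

1. 2 zombies → the lab module.  (the storage bay: 6S 2Z; the lab module: 0S 2Z)
2. 1 zombie ← the storage bay.  (the storage bay: 6S 3Z; the lab module: 0S 1Z)
3. 2 zombies → the lab module.  (the storage bay: 6S 1Z; the lab module: 0S 3Z)
4. 1 zombie ← the storage bay.  (the storage bay: 6S 2Z; the lab module: 0S 2Z)
5. 2 scientists → the lab module.  (the storage bay: 4S 2Z; the lab module: 2S 2Z)
6. 1 zombie ← the storage bay.  (the storage bay: 4S 3Z; the lab module: 2S 1Z)
7. 1 scientist and 1 zombie → the lab module.  (the storage bay: 3S 2Z; the lab module: 3S 2Z)
8. 1 zombie ← the storage bay.  (the storage bay: 3S 3Z; the lab module: 3S 1Z)
9. 2 zombies → the lab module.  (the storage bay: 3S 1Z; the lab module: 3S 3Z)
10. 1 zombie ← the storage bay.  (the storage bay: 3S 2Z; the lab module: 3S 2Z)
11. 1 scientist and 1 zombie → the lab module.  (the storage bay: 2S 1Z; the lab module: 4S 3Z)
12. 1 zombie ← the storage bay.  (the storage bay: 2S 2Z; the lab module: 4S 2Z)
13. 2 zombies → the lab module.  (the storage bay: 2S 0Z; the lab module: 4S 4Z)
14. 1 zombie ← the storage bay.  (the storage bay: 2S 1Z; the lab module: 4S 3Z)
15. 1 scientist and 1 zombie → the lab module.  (the storage bay: 1S 0Z; the lab module: 5S 4Z)
16. 1 zombie ← the storage bay.  (the storage bay: 1S 1Z; the lab module: 5S 3Z)
17. 1 scientist and 1 zombie → the lab module.  (the storage bay: 0S 0Z; the lab module: 6S 4Z)

Yes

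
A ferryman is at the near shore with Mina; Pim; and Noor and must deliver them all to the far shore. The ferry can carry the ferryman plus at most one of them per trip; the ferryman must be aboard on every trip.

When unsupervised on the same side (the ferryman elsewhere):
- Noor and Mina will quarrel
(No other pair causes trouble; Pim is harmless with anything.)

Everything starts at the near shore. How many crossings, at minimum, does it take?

5

Counting alone: the ferryman can take at most 1 across per trip to the far shore, so moving all 3 needs at least 3 loaded trips out, with a return between consecutive ones — at least 5 crossings.
The plan below uses exactly 5 crossings, so it is optimal:
1. Ferryman goes to the far shore with Mina.  [the near shore: Noor, Pim | the far shore: Mina]
2. Ferryman goes back to the near shore alone.  [the near shore: Noor, Pim | the far shore: Mina]
3. Ferryman goes to the far shore with Pim.  [the near shore: Noor | the far shore: Mina, Pim]
4. Ferryman goes back to the near shore alone.  [the near shore: Noor | the far shore: Mina, Pim]
5. Ferryman goes to the far shore with Noor.  [the near shore: — | the far shore: Mina, Noor, Pim]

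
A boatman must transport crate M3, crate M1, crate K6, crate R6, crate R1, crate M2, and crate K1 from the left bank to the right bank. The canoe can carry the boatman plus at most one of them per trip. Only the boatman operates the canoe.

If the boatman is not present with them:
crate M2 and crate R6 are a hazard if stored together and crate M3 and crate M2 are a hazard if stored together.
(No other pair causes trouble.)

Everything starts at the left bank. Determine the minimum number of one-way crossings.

15

Counting alone: the boatman can take at most 1 across per trip to the right bank, so moving all 7 needs at least 7 loaded trips out, with a return between consecutive ones — at least 13 crossings.
The safety rule pushes this higher. Following every safe sequence of crossings, the most of the 7 that can be at the right bank as the canoe arrives there on crossing 13 is 6 — never all 7.
So no plan with fewer than 15 crossings exists, and this one achieves 15:
1. Boatman goes to the right bank with crate M2.
2. Boatman goes back to the left bank alone.
3. Boatman goes to the right bank with crate M3.
4. Boatman goes back to the left bank with crate M2.
5. Boatman goes to the right bank with crate R6.
6. Boatman goes back to the left bank alone.
7. Boatman goes to the right bank with crate M1.
8. Boatman goes back to the left bank alone.
9. Boatman goes to the right bank with crate K6.
10. Boatman goes back to the left bank alone.
11. Boatman goes to the right bank with crate R1.
12. Boatman goes back to the left bank alone.
13. Boatman goes to the right bank with crate K1.
14. Boatman goes back to the left bank alone.
15. Boatman goes to the right bank with crate M2.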